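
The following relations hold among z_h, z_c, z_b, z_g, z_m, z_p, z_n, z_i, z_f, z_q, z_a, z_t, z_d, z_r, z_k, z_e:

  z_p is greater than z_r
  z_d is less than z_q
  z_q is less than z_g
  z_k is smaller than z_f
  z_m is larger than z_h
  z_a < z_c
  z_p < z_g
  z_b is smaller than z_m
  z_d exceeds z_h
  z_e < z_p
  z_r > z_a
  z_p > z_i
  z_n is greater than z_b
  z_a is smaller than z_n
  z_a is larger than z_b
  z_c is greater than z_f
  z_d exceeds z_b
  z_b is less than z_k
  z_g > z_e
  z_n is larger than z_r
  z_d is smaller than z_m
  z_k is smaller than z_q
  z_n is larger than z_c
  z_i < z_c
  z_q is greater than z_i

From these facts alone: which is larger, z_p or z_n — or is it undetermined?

Following every chain through z_p: above z_p we get z_g; below z_p we get z_b, z_i, z_a, z_r, z_e.
z_n is not reached, and no chain runs the other way from z_n to z_p.
So the given relations leave the order of z_p and z_n undetermined.

undetermined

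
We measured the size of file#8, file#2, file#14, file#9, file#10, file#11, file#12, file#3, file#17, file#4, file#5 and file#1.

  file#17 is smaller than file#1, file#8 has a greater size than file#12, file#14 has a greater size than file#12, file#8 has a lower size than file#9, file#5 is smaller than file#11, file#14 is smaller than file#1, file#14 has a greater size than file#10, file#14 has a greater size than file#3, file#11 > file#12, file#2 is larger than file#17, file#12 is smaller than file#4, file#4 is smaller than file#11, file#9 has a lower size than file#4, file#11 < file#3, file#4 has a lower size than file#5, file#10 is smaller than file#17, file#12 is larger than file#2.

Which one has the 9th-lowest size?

file#11

The consecutive relations fix a unique order: file#10 < file#17 < file#2 < file#12 < file#8 < file#9 < file#4 < file#5 < file#11 < file#3 < file#14 < file#1.
Counting 9 from the smallest end gives file#11.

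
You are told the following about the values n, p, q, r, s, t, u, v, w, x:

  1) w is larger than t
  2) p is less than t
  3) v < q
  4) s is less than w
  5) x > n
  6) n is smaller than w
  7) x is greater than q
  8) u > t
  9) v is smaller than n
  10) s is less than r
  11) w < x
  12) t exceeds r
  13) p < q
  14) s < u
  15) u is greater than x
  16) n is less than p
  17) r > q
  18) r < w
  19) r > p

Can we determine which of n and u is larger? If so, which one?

Link the given pairs in sequence: n < p; p < q; q < r; r < t; t < w; w < x; x < u.
Chaining these gives n < p < q < r < t < w < x < u.
So u is larger.

u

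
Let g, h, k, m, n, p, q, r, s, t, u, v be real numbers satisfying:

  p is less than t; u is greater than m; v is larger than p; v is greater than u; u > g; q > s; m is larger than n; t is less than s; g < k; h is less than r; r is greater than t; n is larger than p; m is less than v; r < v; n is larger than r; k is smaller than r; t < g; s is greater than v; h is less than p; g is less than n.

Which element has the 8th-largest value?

k

Piecing the relations together gives one ordering: h < p < t < g < k < r < n < m < u < v < s < q.
The 8th largest is k.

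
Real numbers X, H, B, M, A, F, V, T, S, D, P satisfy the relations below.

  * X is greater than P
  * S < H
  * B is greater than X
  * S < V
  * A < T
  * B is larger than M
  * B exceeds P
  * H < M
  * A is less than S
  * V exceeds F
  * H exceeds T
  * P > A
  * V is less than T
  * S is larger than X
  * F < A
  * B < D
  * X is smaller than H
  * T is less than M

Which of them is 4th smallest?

X

Piecing the relations together gives one ordering: F < A < P < X < S < V < T < H < M < B < D.
The 4th smallest is X.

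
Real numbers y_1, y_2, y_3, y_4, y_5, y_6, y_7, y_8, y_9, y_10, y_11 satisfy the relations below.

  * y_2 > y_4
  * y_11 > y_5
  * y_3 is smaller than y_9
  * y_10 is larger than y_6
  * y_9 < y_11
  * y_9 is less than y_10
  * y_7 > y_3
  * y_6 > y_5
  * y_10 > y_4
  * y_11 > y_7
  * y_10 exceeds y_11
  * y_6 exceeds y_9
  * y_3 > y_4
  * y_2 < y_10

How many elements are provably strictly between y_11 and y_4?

3

Chaining upward from y_4 reaches: y_2, y_3, y_9, y_7, y_6, y_10.
Chaining downward from y_11 reaches: y_3, y_9, y_5, y_7.
Strictly between y_4 and y_11 are those in both lists: y_3, y_9, y_7 — 3 elements.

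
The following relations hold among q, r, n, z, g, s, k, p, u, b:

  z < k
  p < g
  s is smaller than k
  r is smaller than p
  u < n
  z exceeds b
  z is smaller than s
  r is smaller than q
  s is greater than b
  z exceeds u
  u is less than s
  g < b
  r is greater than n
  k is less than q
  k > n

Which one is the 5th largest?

The consecutive relations fix a unique order: u < n < r < p < g < b < z < s < k < q.
The 5th largest is b.

b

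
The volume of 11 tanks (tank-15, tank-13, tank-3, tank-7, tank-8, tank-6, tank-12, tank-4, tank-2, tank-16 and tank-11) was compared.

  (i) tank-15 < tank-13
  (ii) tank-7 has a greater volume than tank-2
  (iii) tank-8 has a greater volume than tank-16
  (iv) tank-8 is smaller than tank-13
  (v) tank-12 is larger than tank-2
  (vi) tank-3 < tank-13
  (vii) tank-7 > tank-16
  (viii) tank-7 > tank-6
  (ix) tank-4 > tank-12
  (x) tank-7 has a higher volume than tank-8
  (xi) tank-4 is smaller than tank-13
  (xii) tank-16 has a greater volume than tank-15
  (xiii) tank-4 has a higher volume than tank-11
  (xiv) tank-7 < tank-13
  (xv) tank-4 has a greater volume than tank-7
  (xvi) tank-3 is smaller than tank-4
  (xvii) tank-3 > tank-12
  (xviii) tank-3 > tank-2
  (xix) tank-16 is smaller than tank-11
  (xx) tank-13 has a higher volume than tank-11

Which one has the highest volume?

tank-13

Chaining downward from tank-13: directly below it, tank-15, tank-11, tank-8, tank-7, tank-3, tank-4; then tank-2, tank-6, tank-12, tank-16.
That covers every other element, and nothing is given above tank-13, so tank-13 is the highest volume.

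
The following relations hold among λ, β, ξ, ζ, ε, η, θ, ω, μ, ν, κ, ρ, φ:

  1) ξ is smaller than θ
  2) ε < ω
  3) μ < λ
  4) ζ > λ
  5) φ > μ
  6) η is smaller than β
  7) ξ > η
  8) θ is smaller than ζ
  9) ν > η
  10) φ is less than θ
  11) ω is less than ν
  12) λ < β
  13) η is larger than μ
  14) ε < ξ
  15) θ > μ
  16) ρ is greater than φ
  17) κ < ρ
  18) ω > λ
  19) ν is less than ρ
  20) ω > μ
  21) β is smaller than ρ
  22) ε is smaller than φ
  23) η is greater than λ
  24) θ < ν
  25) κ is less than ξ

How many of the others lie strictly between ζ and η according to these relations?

2

The relations place η below ζ. An element lies strictly between them when it is forced above η and also forced below ζ.
Above η: {ξ, β, θ, ν, ρ}. Below ζ: {ε, κ, μ, φ, λ, ξ, θ}.
Intersection: {ξ, θ} — 2.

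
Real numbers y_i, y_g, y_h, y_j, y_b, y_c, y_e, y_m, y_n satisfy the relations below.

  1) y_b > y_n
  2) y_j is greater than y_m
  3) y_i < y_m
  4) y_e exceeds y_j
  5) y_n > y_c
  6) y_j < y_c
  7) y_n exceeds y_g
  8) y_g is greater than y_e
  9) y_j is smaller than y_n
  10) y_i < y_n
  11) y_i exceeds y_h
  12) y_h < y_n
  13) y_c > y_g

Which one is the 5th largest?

y_e

Piecing the relations together gives one ordering: y_h < y_i < y_m < y_j < y_e < y_g < y_c < y_n < y_b.
The 5th largest is y_e.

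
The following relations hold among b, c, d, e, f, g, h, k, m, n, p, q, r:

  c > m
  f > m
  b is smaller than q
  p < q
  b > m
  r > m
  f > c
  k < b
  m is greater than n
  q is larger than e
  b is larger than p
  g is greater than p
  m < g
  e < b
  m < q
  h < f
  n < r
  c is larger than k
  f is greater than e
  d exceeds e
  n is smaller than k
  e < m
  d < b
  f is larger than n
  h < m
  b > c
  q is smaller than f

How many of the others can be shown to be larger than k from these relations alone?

4

From k the given relations immediately reach c, b.
From those, q, f — 4 in total.
No other element is forced above k by the given relations, so the count is 4.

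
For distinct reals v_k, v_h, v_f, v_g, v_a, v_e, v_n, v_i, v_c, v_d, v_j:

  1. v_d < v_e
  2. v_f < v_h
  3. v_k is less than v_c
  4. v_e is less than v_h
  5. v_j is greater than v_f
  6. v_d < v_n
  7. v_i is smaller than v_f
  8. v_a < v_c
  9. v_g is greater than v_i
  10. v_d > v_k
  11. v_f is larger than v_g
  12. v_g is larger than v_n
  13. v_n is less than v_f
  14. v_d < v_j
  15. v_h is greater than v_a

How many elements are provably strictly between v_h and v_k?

5

Chaining upward from v_k reaches: v_d, v_e, v_n, v_g, v_f, v_j, v_c.
Chaining downward from v_h reaches: v_i, v_d, v_e, v_n, v_g, v_f, v_a.
Strictly between v_k and v_h are those in both lists: v_d, v_e, v_n, v_g, v_f — 5 elements.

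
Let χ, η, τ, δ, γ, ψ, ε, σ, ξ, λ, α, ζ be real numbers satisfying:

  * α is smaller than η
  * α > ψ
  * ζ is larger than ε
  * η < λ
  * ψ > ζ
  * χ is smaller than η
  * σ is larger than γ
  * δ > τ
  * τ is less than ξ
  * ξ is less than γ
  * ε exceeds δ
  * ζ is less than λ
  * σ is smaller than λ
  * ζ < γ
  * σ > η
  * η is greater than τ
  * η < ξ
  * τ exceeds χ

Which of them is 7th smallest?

Chaining the given pairs: χ < τ < δ < ε < ζ < ψ < α < η < ξ < γ < σ < λ.
Counting 7 from the smallest end gives α.

α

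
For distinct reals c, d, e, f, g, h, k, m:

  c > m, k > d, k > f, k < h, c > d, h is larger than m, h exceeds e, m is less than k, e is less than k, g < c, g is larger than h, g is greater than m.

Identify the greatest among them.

Chaining downward from c: directly below it, m, d, g; then h; then e, k; then f.
That covers every other element, and nothing is given above c, so c is the greatest.

c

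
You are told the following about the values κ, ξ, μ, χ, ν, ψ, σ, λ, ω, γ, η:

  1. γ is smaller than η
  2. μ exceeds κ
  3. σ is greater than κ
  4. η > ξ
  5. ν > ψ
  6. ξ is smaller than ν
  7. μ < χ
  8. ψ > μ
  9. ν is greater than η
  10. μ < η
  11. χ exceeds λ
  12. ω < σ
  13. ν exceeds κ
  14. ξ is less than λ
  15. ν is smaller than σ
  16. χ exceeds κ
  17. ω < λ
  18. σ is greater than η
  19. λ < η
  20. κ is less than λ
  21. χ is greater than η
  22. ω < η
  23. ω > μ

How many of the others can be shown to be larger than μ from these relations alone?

The elements the relations force above μ are ω, λ, η, ψ, ν, χ, σ — no chain reaches any other.
That is 7.

7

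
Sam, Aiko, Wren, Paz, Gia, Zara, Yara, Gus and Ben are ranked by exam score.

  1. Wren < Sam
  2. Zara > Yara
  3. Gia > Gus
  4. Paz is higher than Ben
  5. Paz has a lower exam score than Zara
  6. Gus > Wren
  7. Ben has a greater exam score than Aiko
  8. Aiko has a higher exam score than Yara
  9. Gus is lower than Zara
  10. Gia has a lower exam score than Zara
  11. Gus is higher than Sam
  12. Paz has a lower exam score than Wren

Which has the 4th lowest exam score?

Paz

The consecutive relations fix a unique order: Yara < Aiko < Ben < Paz < Wren < Sam < Gus < Gia < Zara.
Counting 4 from the smallest end gives Paz.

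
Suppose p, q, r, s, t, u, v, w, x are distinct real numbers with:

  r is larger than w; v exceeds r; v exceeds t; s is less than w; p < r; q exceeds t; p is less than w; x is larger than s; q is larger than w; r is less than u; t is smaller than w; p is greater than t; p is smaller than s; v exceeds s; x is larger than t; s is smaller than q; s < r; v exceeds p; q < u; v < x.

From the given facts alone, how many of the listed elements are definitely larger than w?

The elements the relations force above w are q, r, u, v, x — no chain reaches any other.
That is 5.

5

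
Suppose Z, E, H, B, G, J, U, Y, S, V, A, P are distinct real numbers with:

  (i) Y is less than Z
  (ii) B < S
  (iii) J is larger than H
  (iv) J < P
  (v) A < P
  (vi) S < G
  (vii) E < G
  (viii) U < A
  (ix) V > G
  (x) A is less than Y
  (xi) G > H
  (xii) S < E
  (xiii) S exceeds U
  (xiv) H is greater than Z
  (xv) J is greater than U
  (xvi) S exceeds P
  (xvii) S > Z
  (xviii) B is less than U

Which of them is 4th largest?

Chaining the given pairs: B < U < A < Y < Z < H < J < P < S < E < G < V.
The 4th largest is S.

S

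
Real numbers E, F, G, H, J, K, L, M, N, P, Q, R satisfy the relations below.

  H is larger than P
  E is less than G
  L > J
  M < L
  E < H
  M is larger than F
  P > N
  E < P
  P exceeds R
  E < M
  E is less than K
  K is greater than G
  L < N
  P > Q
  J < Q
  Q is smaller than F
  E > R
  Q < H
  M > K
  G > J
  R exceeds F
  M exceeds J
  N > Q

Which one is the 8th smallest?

M

The consecutive relations fix a unique order: J < Q < F < R < E < G < K < M < L < N < P < H.
Counting 8 from the smallest end gives M.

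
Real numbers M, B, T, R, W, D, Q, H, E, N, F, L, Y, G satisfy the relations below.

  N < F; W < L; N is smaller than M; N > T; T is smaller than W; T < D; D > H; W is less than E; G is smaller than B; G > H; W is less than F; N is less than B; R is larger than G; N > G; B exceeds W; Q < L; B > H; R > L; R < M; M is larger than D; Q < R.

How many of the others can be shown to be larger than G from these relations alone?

5

The elements the relations force above G are N, B, R, M, F — no chain reaches any other.
That is 5.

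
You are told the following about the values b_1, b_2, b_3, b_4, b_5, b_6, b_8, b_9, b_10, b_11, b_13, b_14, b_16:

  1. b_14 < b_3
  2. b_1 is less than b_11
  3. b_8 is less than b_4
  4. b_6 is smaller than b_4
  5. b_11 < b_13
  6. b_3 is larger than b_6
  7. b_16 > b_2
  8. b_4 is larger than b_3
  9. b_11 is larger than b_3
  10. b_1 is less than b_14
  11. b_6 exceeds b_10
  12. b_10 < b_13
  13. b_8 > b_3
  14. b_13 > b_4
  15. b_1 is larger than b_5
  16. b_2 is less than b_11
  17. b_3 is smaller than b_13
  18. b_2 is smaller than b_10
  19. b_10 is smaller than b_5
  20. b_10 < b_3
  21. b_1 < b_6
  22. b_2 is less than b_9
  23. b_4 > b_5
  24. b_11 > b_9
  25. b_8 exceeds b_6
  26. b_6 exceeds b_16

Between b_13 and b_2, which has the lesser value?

Link the given pairs in sequence: b_2 < b_10; b_10 < b_5; b_5 < b_1; b_1 < b_14; b_14 < b_3; b_3 < b_11; b_11 < b_13.
Chaining these gives b_2 < b_10 < b_5 < b_1 < b_14 < b_3 < b_11 < b_13.
So b_2 < b_13; b_2 is the smaller of the two.

b_2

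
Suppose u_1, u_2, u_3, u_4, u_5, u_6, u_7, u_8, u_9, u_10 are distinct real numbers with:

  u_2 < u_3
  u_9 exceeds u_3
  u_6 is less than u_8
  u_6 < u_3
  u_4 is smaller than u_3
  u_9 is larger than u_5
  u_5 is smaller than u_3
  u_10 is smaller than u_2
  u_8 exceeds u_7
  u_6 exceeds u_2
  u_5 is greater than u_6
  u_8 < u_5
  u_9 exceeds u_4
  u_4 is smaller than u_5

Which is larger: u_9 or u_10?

Link the given pairs in sequence: u_10 < u_2; u_2 < u_6; u_6 < u_8; u_8 < u_5; u_5 < u_3; u_3 < u_9.
Chaining these gives u_10 < u_2 < u_6 < u_8 < u_5 < u_3 < u_9.
So u_10 < u_9; u_9 is the larger of the two.

u_9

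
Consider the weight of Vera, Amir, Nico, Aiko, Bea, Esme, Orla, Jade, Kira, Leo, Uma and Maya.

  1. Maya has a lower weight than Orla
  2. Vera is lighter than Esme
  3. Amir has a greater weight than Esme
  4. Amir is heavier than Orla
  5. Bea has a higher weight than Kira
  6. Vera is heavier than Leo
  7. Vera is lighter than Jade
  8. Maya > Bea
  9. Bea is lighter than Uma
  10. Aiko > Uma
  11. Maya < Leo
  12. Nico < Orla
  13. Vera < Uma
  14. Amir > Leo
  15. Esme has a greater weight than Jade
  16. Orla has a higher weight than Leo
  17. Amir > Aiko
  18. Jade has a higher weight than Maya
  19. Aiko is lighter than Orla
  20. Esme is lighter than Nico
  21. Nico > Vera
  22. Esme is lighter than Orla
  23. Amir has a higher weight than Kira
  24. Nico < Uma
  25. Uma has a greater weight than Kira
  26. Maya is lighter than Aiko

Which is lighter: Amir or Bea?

Bea

Link the given pairs in sequence: Bea < Maya; Maya < Leo; Leo < Vera; Vera < Esme; Esme < Nico; Nico < Uma; Uma < Aiko; Aiko < Orla; Orla < Amir.
Together: Bea < Maya < Leo < Vera < Esme < Nico < Uma < Aiko < Orla < Amir.
So Bea < Amir; Bea is the lighter of the two.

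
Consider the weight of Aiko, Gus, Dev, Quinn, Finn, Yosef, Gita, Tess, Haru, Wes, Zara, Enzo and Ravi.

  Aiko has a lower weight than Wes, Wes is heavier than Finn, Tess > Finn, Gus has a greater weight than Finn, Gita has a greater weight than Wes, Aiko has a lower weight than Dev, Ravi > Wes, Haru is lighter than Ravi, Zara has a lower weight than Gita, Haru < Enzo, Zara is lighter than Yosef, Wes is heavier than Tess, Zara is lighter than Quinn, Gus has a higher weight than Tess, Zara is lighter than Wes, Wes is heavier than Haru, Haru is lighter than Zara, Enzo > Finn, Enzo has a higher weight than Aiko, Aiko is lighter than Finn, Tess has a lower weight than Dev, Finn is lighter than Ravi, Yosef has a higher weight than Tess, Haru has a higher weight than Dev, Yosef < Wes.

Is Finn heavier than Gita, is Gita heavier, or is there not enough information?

Finn < Tess < Dev < Haru < Zara < Yosef < Wes < Gita, by transitivity through Tess, Dev, Haru, Zara, Yosef, Wes.
So Gita is heavier.

Gita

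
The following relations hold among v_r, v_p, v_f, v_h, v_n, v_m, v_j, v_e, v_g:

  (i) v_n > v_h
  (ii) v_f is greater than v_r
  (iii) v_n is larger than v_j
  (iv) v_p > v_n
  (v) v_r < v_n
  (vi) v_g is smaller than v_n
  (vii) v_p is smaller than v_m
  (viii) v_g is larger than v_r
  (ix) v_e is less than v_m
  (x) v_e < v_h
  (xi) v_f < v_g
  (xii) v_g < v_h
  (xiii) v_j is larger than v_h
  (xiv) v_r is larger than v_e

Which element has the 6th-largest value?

Piecing the relations together gives one ordering: v_e < v_r < v_f < v_g < v_h < v_j < v_n < v_p < v_m.
Counting 6 from the largest end gives v_g.

v_g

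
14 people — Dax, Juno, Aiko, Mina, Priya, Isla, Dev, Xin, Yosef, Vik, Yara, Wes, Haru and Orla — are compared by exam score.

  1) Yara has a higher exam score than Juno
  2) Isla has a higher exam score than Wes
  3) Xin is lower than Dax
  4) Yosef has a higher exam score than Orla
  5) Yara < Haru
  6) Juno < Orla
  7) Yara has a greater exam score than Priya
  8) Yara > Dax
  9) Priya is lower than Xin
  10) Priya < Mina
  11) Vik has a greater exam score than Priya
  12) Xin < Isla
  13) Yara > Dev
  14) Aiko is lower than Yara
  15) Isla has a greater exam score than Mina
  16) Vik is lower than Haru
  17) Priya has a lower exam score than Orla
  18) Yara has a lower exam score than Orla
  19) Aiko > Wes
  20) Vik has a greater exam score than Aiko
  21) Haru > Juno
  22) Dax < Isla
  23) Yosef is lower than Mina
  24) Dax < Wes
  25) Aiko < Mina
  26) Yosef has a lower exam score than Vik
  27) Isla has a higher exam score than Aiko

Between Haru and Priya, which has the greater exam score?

Priya < Xin and Xin < Dax give Priya < Dax.
Then Dax < Wes extends the chain to Wes.
With Wes < Aiko: Priya < Xin < Dax < Wes < Aiko.
Then Aiko < Yara extends the chain to Yara.
With Yara < Orla: Priya < Xin < Dax < Wes < Aiko < Yara < Orla.
With Orla < Yosef: Priya < Xin < Dax < Wes < Aiko < Yara < Orla < Yosef.
With Yosef < Vik: Priya < Xin < Dax < Wes < Aiko < Yara < Orla < Yosef < Vik.
Then Vik < Haru extends the chain to Haru.
So Priya < Haru; Haru is the higher of the two.

Haru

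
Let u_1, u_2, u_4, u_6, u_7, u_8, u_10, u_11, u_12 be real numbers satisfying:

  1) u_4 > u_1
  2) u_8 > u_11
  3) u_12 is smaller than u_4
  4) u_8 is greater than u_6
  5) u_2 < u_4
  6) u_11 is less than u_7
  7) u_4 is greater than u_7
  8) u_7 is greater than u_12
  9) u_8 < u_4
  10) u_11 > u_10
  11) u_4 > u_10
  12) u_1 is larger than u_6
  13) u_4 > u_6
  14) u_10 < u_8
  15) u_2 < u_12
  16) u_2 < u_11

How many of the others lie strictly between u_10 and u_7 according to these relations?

1

The relations place u_10 below u_7. An element lies strictly between them when it is forced above u_10 and also forced below u_7.
Above u_10: {u_11, u_8, u_4}. Below u_7: {u_2, u_12, u_11}.
Intersection: {u_11} — 1.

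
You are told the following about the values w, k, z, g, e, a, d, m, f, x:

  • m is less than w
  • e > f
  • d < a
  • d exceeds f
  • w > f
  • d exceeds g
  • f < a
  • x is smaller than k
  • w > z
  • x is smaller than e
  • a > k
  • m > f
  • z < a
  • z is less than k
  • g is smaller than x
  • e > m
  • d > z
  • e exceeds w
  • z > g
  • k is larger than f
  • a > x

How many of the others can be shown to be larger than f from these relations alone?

Directly above f: d, k, a, m, w, e.
Nothing else is reachable above f; 6 in all.

6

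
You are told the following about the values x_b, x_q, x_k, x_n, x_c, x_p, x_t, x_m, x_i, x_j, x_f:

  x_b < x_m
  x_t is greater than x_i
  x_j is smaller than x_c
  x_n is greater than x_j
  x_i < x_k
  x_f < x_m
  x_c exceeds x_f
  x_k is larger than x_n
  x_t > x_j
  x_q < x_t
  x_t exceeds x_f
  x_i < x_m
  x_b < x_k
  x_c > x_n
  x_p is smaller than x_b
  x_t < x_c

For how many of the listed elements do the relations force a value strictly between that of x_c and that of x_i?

The relations place x_i below x_c. An element lies strictly between them when it is forced above x_i and also forced below x_c.
Above x_i: {x_t, x_k, x_m}. Below x_c: {x_f, x_j, x_q, x_t, x_n}.
Intersection: {x_t} — 1.

1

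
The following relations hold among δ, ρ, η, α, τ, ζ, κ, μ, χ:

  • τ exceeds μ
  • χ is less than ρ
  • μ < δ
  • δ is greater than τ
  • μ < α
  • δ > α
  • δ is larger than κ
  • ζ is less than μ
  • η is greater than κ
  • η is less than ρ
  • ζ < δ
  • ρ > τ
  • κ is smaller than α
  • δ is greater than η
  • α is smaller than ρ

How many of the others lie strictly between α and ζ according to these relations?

1

Chaining upward from ζ reaches: μ, τ, δ, ρ.
Chaining downward from α reaches: κ, μ.
Strictly between ζ and α are those in both lists: μ — 1 element.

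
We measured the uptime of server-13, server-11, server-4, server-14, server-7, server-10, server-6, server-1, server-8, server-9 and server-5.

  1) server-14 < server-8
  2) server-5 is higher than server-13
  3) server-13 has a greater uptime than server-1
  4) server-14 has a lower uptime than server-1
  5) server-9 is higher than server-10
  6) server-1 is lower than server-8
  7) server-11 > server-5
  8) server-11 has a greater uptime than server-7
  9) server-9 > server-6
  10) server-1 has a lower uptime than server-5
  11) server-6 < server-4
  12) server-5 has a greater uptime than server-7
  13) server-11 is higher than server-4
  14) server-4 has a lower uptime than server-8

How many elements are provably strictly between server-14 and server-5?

2

Chaining upward from server-14 reaches: server-1, server-13, server-8, server-11.
Chaining downward from server-5 reaches: server-7, server-1, server-13.
Strictly between server-14 and server-5 are those in both lists: server-1, server-13 — 2 elements.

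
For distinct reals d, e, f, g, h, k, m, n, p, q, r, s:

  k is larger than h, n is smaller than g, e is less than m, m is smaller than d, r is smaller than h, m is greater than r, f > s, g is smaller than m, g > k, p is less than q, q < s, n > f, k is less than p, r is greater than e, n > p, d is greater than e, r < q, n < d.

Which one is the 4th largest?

n

Chaining the given pairs: e < r < h < k < p < q < s < f < n < g < m < d.
The 4th largest is n.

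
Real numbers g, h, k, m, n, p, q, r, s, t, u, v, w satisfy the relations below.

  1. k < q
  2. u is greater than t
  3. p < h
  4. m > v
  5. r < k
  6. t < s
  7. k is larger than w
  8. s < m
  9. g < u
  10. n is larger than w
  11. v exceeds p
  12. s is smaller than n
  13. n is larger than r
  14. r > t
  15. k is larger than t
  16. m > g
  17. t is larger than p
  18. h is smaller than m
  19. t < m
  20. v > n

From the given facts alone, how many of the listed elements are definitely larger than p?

10

Directly above p: t, v, h.
One step further: s, r, u, k, m (8 so far).
One step further: n, q (10 so far).
No other element is forced above p by the given relations, so the count is 10.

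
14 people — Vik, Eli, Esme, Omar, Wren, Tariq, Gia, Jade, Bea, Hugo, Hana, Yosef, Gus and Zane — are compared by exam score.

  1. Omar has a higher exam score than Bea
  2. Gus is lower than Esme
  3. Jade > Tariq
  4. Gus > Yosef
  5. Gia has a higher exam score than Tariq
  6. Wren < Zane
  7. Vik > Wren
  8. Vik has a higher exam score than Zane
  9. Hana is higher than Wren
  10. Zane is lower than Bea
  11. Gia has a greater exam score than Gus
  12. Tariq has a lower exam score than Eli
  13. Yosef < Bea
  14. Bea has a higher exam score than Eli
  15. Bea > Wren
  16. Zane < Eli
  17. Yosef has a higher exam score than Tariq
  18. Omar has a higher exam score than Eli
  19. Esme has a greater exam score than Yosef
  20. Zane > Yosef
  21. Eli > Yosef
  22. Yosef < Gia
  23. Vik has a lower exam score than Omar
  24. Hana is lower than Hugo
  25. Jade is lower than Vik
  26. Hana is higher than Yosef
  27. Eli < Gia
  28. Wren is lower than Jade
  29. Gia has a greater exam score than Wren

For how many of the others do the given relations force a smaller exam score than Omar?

8

From Omar the given relations immediately reach Vik, Eli, Bea.
From those, Wren, Tariq, Jade, Yosef, Zane — 8 in total.
No other element is forced below Omar by the given relations, so the count is 8.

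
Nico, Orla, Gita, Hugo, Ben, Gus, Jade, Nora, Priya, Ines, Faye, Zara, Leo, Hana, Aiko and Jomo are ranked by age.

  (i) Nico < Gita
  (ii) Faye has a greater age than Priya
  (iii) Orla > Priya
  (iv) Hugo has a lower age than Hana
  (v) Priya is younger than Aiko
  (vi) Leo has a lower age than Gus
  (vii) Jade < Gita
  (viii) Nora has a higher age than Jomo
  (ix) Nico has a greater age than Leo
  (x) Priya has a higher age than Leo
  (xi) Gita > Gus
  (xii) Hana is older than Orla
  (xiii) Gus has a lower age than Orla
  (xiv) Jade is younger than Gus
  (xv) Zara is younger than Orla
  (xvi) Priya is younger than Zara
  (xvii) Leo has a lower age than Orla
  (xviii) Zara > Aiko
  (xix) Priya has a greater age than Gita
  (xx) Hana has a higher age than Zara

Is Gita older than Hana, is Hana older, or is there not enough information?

Hana

Gita < Priya and Priya < Aiko give Gita < Aiko.
Then Aiko < Zara extends the chain to Zara.
Then Zara < Orla extends the chain to Orla.
Then Orla < Hana extends the chain to Hana.
So Hana is older.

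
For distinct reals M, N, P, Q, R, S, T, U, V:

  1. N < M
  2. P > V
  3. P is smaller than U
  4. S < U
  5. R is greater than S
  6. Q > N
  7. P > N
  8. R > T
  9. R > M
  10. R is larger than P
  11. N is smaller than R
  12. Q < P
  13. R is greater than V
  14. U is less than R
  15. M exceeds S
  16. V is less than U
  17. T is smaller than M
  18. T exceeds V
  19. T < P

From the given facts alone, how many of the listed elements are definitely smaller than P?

4

From P the given relations immediately reach N, V, Q, T.
Nothing else is reachable below P; 4 in all.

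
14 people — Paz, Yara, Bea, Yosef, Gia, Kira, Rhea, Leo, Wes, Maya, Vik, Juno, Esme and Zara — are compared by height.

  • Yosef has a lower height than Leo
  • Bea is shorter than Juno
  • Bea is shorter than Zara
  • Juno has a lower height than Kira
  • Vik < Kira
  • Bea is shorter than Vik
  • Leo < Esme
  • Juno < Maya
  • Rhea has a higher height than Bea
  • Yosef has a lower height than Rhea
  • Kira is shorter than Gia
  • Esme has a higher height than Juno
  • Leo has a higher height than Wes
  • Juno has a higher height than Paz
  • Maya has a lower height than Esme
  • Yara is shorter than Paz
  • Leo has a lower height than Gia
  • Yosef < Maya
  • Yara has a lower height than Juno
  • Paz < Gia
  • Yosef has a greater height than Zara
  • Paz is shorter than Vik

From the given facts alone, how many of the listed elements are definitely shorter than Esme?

9

From Esme the given relations immediately reach Leo, Juno, Maya.
From those, Yara, Bea, Yosef, Wes, Paz — 8 in total.
From those, Zara — 9 in total.
Nothing else is reachable below Esme; 9 in all.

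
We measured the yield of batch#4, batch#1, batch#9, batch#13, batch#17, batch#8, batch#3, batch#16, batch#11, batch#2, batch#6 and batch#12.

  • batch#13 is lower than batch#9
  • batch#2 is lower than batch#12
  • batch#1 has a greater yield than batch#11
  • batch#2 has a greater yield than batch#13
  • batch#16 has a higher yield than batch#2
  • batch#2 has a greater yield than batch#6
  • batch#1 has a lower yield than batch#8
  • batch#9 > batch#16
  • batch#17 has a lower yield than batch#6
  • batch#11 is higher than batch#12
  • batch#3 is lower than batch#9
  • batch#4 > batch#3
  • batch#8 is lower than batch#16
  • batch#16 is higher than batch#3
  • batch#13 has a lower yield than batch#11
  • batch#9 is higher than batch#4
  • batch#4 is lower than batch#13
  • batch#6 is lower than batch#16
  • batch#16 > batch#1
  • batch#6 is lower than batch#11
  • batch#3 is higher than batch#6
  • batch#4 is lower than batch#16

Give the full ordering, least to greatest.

Nothing is placed below batch#17, so it is least; from there batch#17 < batch#6; batch#6 < batch#3; batch#3 < batch#4; batch#4 < batch#13; batch#13 < batch#2; batch#2 < batch#12; batch#12 < batch#11; batch#11 < batch#1; batch#1 < batch#8; batch#8 < batch#16; batch#16 < batch#9, each given directly.

batch#17 < batch#6 < batch#3 < batch#4 < batch#13 < batch#2 < batch#12 < batch#11 < batch#1 < batch#8 < batch#16 < batch#9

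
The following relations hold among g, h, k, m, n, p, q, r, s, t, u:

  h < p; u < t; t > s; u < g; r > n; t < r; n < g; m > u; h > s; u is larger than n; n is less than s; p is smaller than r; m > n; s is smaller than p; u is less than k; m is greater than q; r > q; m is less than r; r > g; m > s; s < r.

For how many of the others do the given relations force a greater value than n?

9

From n the given relations immediately reach s, u, m, g, r.
From those, h, k, t, p — 9 in total.
Nothing else is reachable above n; 9 in all.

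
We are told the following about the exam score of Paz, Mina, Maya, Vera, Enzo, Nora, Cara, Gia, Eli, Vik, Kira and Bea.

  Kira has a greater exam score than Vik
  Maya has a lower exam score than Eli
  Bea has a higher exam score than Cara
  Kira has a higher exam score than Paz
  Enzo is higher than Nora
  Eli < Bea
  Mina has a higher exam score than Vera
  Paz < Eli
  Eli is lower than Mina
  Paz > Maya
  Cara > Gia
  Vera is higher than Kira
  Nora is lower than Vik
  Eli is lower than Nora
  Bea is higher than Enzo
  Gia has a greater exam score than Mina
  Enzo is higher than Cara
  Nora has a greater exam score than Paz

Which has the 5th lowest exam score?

Chaining the given pairs: Maya < Paz < Eli < Nora < Vik < Kira < Vera < Mina < Gia < Cara < Enzo < Bea.
Counting 5 from the smallest end gives Vik.

Vik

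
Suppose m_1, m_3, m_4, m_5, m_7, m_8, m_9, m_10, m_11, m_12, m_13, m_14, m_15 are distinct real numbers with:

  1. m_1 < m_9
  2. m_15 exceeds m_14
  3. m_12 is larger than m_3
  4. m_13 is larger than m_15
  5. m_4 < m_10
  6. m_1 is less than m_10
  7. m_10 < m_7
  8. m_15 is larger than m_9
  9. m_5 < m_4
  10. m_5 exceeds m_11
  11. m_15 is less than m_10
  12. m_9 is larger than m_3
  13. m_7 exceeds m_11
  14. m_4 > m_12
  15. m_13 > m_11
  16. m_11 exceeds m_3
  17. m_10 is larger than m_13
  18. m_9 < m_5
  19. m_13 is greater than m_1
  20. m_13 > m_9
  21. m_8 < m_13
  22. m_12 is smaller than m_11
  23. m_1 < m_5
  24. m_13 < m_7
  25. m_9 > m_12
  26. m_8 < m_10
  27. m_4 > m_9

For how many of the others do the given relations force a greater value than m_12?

8

Directly above m_12: m_11, m_9, m_4.
One step further: m_15, m_5, m_13, m_10, m_7 (8 so far).
No other element is forced above m_12 by the given relations, so the count is 8.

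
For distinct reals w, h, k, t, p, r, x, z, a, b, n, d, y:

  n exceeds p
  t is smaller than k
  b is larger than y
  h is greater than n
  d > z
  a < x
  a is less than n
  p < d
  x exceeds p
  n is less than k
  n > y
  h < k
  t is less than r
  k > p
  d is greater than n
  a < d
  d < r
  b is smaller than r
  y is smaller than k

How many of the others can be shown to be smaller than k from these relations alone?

From k the given relations immediately reach p, t, y, n, h.
From those, a — 6 in total.
Nothing else is reachable below k; 6 in all.

6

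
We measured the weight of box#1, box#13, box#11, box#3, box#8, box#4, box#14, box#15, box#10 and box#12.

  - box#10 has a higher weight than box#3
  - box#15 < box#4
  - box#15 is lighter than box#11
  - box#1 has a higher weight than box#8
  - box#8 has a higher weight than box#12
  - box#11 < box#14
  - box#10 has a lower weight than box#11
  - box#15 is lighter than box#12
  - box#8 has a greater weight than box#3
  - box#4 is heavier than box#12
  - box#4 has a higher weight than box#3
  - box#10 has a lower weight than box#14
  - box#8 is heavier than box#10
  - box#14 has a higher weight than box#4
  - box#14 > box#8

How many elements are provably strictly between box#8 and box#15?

The relations place box#15 below box#8. An element lies strictly between them when it is forced above box#15 and also forced below box#8.
Above box#15: {box#12, box#1, box#11, box#4, box#14}. Below box#8: {box#3, box#10, box#12}.
Intersection: {box#12} — 1.

1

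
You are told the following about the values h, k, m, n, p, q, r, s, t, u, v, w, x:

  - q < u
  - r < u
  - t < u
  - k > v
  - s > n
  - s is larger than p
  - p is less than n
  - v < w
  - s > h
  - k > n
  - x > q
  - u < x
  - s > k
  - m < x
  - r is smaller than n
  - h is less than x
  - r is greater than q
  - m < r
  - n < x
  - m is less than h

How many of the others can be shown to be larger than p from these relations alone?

4

Directly above p: n, s.
One step further: x, k (4 so far).
Nothing else is reachable above p; 4 in all.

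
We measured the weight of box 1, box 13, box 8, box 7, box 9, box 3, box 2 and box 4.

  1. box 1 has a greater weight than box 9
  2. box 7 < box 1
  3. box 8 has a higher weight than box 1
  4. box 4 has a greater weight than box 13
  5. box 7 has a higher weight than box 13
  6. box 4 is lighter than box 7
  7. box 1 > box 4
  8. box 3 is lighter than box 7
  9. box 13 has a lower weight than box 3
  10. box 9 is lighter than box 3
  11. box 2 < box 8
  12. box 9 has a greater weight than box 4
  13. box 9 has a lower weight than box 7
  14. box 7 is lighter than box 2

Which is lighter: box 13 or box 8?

box 13

box 13 < box 4 and box 4 < box 9 give box 13 < box 9.
Then box 9 < box 3 extends the chain to box 3.
With box 3 < box 7: box 13 < box 4 < box 9 < box 3 < box 7.
With box 7 < box 1: box 13 < box 4 < box 9 < box 3 < box 7 < box 1.
With box 1 < box 8: box 13 < box 4 < box 9 < box 3 < box 7 < box 1 < box 8.
So box 13 < box 8; box 13 is the lighter of the two.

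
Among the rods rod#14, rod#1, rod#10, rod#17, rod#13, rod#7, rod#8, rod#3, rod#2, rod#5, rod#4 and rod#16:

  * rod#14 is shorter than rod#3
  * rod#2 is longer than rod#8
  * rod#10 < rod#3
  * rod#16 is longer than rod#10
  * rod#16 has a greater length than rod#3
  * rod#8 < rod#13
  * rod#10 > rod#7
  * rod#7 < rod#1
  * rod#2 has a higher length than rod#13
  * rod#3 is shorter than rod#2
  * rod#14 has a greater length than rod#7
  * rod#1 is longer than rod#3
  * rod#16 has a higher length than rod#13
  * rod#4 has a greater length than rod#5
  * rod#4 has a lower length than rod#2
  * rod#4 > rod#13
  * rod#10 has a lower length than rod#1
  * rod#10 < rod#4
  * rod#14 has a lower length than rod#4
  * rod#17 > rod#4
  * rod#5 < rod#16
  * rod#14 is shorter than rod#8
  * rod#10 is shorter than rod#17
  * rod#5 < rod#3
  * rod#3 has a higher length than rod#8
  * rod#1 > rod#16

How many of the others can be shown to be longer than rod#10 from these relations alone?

From rod#10 the given relations immediately reach rod#4, rod#3, rod#16, rod#1, rod#17.
From those, rod#2 — 6 in total.
No other element is forced above rod#10 by the given relations, so the count is 6.

6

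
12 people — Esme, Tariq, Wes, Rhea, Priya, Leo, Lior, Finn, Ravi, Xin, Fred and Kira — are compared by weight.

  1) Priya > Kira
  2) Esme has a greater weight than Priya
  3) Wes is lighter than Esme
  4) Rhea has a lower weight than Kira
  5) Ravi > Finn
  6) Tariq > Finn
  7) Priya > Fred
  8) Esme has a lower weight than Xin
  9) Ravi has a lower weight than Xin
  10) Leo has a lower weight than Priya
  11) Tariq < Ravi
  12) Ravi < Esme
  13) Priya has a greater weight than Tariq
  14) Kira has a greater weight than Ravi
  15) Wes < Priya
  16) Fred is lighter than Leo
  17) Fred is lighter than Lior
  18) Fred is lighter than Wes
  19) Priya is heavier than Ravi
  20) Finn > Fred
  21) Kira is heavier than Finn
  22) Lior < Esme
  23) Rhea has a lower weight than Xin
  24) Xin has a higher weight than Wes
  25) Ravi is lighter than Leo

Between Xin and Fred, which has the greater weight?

Xin

Link the given pairs in sequence: Fred < Finn; Finn < Tariq; Tariq < Ravi; Ravi < Kira; Kira < Priya; Priya < Esme; Esme < Xin.
Together: Fred < Finn < Tariq < Ravi < Kira < Priya < Esme < Xin.
So Fred < Xin; Xin is the heavier of the two.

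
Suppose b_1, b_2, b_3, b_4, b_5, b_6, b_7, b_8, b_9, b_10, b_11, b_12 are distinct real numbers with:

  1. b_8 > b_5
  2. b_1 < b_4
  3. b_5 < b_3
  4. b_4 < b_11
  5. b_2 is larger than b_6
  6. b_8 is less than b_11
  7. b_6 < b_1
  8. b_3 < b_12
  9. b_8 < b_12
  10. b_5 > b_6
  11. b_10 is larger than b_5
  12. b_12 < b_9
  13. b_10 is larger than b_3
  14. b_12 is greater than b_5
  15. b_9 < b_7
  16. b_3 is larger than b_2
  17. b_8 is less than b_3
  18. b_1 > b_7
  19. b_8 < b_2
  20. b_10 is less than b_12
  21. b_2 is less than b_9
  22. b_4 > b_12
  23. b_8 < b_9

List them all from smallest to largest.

b_6 < b_5 < b_8 < b_2 < b_3 < b_10 < b_12 < b_9 < b_7 < b_1 < b_4 < b_11

Nothing is placed below b_6, so it is least; from there b_6 < b_5; b_5 < b_8; b_8 < b_2; b_2 < b_3; b_3 < b_10; b_10 < b_12; b_12 < b_9; b_9 < b_7; b_7 < b_1; b_1 < b_4; b_4 < b_11, each given directly.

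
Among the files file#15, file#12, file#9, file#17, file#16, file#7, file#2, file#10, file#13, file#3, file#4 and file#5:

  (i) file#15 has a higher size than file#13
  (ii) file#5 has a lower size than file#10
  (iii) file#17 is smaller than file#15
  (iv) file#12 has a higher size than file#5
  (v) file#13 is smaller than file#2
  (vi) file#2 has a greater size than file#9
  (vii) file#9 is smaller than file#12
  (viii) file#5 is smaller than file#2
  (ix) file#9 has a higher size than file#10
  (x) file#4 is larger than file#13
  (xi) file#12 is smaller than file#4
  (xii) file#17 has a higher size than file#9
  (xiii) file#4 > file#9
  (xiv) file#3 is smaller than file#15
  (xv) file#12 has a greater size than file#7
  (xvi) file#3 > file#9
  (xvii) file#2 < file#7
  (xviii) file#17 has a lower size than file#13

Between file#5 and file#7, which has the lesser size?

Chaining the given relations: file#5 < file#10 < file#9 < file#17 < file#13 < file#2 < file#7.
So file#5 < file#7; file#5 is the smaller of the two.

file#5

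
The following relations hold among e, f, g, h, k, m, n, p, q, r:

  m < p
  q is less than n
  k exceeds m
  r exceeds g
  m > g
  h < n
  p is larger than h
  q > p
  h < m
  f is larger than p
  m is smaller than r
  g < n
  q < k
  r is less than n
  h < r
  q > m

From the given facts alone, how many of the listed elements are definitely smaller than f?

4

From f the given relations immediately reach p.
From those, h, m — 3 in total.
From those, g — 4 in total.
No other element is forced below f by the given relations, so the count is 4.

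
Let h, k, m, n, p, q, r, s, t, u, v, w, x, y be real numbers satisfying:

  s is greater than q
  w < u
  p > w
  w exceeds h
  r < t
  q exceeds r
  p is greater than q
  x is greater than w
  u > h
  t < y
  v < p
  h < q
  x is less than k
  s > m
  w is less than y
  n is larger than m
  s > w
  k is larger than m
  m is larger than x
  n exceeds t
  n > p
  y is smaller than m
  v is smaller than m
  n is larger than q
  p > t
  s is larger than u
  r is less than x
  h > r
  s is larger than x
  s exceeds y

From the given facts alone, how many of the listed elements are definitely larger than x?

4

The elements the relations force above x are m, k, n, s — no chain reaches any other.
That is 4.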